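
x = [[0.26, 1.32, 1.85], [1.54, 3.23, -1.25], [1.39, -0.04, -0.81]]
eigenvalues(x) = [-2.24, 1.16, 3.76]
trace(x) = 2.68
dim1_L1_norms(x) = [3.43, 6.02, 2.24]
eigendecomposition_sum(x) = [[-0.85, 0.22, 1.29], [0.43, -0.11, -0.66], [0.84, -0.21, -1.28]] + [[0.54, -0.33, 0.72], [-0.17, 0.10, -0.23], [0.39, -0.24, 0.51]] + [[0.57,  1.44,  -0.16], [1.28,  3.23,  -0.37], [0.16,  0.41,  -0.05]]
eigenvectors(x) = [[0.67, -0.79, -0.4],[-0.34, 0.25, -0.91],[-0.66, -0.56, -0.11]]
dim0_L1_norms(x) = [3.19, 4.59, 3.91]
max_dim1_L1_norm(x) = 6.02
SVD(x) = [[-0.2, -0.89, -0.41],[-0.96, 0.09, 0.27],[-0.21, 0.44, -0.87]] @ diag([3.9367993235111007, 2.364681036896667, 1.0484248566987722]) @ [[-0.46, -0.85, 0.25], [0.22, -0.39, -0.9], [-0.86, 0.36, -0.36]]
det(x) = -9.76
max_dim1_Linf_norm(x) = 3.23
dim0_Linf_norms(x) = [1.54, 3.23, 1.85]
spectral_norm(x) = 3.94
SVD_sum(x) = [[0.35, 0.65, -0.20], [1.74, 3.21, -0.96], [0.37, 0.69, -0.21]] + [[-0.46,0.82,1.89], [0.04,-0.08,-0.18], [0.23,-0.4,-0.94]] + [[0.37, -0.15, 0.15],  [-0.24, 0.10, -0.1],  [0.79, -0.33, 0.33]]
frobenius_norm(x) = 4.71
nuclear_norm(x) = 7.35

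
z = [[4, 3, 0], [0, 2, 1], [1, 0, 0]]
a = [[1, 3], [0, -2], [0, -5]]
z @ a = [[4, 6], [0, -9], [1, 3]]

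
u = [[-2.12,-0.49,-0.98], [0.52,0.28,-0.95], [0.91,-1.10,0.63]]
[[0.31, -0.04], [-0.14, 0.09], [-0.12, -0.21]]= u@[[-0.17, -0.00], [-0.0, 0.17], [0.05, -0.04]]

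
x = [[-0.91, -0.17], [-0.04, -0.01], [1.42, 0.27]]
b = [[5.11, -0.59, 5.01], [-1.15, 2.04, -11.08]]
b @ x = [[2.49, 0.49], [-14.77, -2.82]]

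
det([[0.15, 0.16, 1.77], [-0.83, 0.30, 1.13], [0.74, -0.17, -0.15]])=-0.007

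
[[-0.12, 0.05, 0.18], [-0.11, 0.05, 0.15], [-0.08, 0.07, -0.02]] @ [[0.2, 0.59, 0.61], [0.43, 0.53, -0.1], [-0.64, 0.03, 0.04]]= [[-0.12, -0.04, -0.07],[-0.1, -0.03, -0.07],[0.03, -0.01, -0.06]]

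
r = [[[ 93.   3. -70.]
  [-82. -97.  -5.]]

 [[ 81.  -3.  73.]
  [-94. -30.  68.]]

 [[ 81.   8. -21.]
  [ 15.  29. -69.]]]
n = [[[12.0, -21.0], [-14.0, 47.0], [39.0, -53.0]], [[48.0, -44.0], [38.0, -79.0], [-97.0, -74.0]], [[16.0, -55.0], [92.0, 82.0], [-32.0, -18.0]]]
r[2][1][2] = -69.0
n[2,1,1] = 82.0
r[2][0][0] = 81.0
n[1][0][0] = 48.0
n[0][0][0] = 12.0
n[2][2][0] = -32.0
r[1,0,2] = 73.0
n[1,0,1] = -44.0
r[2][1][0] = 15.0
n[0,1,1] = 47.0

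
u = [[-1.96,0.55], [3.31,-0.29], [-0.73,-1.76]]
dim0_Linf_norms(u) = [3.31, 1.76]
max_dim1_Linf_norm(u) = 3.31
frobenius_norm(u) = 4.34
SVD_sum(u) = [[-1.99,0.13], [3.32,-0.21], [-0.62,0.04]] + [[0.03,  0.42], [-0.01,  -0.08], [-0.11,  -1.80]]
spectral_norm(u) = 3.92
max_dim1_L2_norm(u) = 3.32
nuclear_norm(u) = 5.78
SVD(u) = [[-0.51, -0.23], [0.85, 0.04], [-0.16, 0.97]] @ diag([3.921515545878766, 1.8537841900909535]) @ [[1.00,  -0.06], [-0.06,  -1.00]]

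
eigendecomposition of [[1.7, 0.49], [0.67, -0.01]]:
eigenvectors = [[0.94, -0.25], [0.34, 0.97]]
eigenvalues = [1.87, -0.18]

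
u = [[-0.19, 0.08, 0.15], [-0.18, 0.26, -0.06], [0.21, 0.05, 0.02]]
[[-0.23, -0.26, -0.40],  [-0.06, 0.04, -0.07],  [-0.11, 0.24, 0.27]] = u@[[-0.23,  1.04,  1.3],[-0.71,  0.69,  0.34],[-1.44,  -0.81,  -1.21]]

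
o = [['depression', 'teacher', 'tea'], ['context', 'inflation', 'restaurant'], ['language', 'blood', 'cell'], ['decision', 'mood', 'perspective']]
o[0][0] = 'depression'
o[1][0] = 'context'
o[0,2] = 'tea'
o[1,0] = 'context'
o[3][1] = 'mood'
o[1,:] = ['context', 'inflation', 'restaurant']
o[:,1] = ['teacher', 'inflation', 'blood', 'mood']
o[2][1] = 'blood'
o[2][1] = 'blood'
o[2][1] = 'blood'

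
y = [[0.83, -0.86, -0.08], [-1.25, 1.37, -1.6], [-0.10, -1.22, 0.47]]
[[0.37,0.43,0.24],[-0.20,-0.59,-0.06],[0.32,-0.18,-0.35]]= y@[[0.06, 0.61, 0.46], [-0.35, 0.09, 0.18], [-0.22, -0.03, -0.17]]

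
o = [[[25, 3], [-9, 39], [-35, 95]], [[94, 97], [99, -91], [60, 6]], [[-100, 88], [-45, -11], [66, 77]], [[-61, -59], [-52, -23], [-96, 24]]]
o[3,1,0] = -52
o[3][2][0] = -96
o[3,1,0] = -52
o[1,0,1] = 97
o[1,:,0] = [94, 99, 60]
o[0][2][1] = 95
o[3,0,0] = -61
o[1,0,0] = 94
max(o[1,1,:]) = 99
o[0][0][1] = 3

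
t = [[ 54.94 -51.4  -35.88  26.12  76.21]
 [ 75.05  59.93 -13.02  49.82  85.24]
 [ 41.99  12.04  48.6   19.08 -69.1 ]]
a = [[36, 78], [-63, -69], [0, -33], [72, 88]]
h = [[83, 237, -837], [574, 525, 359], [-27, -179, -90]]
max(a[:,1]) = 88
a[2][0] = 0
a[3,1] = 88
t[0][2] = -35.88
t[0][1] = -51.4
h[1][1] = 525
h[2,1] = -179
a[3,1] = 88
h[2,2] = -90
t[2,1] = 12.04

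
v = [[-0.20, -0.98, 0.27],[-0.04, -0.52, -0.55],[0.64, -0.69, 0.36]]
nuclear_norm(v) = 2.63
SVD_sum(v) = [[0.18, -0.92, 0.19], [0.07, -0.37, 0.08], [0.16, -0.82, 0.17]] + [[-0.12, -0.05, -0.14], [-0.35, -0.16, -0.42], [0.29, 0.13, 0.35]] + [[-0.26, -0.01, 0.22], [0.24, 0.01, -0.21], [0.18, 0.00, -0.16]]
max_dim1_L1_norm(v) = 1.69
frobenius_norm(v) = 1.63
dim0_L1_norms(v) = [0.88, 2.19, 1.18]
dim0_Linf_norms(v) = [0.64, 0.98, 0.55]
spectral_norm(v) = 1.34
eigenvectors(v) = [[(0.46+0j),(0.8+0j),(0.8-0j)], [-0.32+0.00j,(0.33-0.35j),0.33+0.35j], [(0.83+0j),(-0.18-0.3j),-0.18+0.30j]]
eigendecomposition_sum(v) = [[(0.19-0j),-0.27+0.00j,(0.33+0j)], [-0.13+0.00j,0.19-0.00j,(-0.23-0j)], [0.34-0.00j,(-0.5+0j),0.60+0.00j]] + [[-0.19+0.29j, -0.35-0.48j, (-0.03-0.34j)], [(0.05+0.2j), -0.36-0.04j, (-0.16-0.13j)], [0.15+0.01j, -0.10+0.24j, (-0.12+0.09j)]] + [[(-0.19-0.29j), -0.35+0.48j, -0.03+0.34j], [0.05-0.20j, (-0.36+0.04j), (-0.16+0.13j)], [0.15-0.01j, -0.10-0.24j, -0.12-0.09j]]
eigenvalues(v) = [(0.98+0j), (-0.67+0.33j), (-0.67-0.33j)]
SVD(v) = [[-0.71,-0.25,-0.65],[-0.29,-0.75,0.6],[-0.64,0.62,0.46]] @ diag([1.3408816215509696, 0.7665445769862791, 0.5268262412596479]) @ [[-0.19, 0.96, -0.20],[0.62, 0.27, 0.74],[0.76, 0.02, -0.65]]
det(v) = 0.54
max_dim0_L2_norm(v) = 1.31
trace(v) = -0.36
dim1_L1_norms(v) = [1.45, 1.11, 1.69]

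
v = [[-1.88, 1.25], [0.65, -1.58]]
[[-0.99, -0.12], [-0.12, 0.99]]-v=[[0.89, -1.37], [-0.77, 2.57]]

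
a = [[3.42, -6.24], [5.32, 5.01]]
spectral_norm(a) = 8.07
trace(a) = 8.43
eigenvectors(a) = [[0.73+0.00j, 0.73-0.00j], [-0.09-0.67j, (-0.09+0.67j)]]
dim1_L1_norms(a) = [9.66, 10.33]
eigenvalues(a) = [(4.22+5.71j), (4.22-5.71j)]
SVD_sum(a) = [[-1.12, -5.28], [1.24, 5.87]] + [[4.54, -0.96], [4.08, -0.86]]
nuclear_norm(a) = 14.31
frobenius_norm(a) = 10.20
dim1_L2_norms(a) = [7.12, 7.31]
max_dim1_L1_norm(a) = 10.33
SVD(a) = [[-0.67, 0.74], [0.74, 0.67]] @ diag([8.072134785864066, 6.235153566580644]) @ [[0.21, 0.98], [0.98, -0.21]]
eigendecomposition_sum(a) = [[1.71+3.15j, (-3.12+2.3j)], [(2.66-1.96j), (2.51+2.56j)]] + [[(1.71-3.15j), (-3.12-2.3j)], [2.66+1.96j, (2.5-2.56j)]]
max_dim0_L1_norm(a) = 11.25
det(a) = 50.33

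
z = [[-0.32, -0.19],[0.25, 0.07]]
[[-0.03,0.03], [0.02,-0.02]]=z@ [[0.08, -0.07], [0.02, -0.02]]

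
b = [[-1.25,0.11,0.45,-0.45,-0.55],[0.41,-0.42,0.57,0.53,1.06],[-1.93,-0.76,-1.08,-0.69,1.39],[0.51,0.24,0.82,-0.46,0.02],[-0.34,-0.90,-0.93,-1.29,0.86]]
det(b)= -2.691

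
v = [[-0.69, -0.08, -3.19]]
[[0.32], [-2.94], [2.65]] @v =[[-0.22,-0.03,-1.02], [2.03,0.24,9.38], [-1.83,-0.21,-8.45]]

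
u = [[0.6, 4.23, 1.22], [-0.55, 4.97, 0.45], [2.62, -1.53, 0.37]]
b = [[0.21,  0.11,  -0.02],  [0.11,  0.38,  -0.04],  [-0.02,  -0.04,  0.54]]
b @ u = [[0.01, 1.47, 0.3], [-0.25, 2.42, 0.29], [1.42, -1.11, 0.16]]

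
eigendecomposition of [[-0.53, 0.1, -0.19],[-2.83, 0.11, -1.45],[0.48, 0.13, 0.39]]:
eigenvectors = [[(0.15-0.1j), (0.15+0.1j), -0.36+0.00j], [(0.94+0j), (0.94-0j), -0.66+0.00j], [(-0.21-0.19j), (-0.21+0.19j), (0.66+0j)]]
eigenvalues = [(-0.01+0.58j), (-0.01-0.58j), (-0.01+0j)]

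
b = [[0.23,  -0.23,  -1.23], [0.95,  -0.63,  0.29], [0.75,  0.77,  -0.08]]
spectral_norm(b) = 1.28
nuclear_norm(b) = 3.52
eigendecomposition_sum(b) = [[0.15+0.54j, -0.23+0.20j, (-0.53+0.04j)], [(0.35+0.05j), 0.05+0.19j, -0.11+0.32j], [0.44-0.19j, 0.19+0.18j, 0.09+0.45j]] + [[0.15-0.54j,-0.23-0.20j,(-0.53-0.04j)], [(0.35-0.05j),0.05-0.19j,-0.11-0.32j], [(0.44+0.19j),(0.19-0.18j),0.09-0.45j]] + [[-0.08+0.00j, 0.24-0.00j, (-0.16-0j)], [(0.24-0j), -0.74+0.00j, (0.51+0j)], [(-0.13+0j), 0.39-0.00j, (-0.27-0j)]]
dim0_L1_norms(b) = [1.93, 1.63, 1.6]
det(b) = -1.59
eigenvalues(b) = [(0.3+1.17j), (0.3-1.17j), (-1.09+0j)]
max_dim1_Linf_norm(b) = 1.23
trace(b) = -0.48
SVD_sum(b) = [[0.6, -0.14, -1.02], [0.16, -0.04, -0.26], [0.18, -0.04, -0.31]] + [[-0.36,0.04,-0.22], [0.87,-0.1,0.53], [0.44,-0.05,0.27]] + [[-0.02, -0.13, 0.01],[-0.07, -0.5, 0.02],[0.12, 0.86, -0.04]]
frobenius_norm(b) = 2.04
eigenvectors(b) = [[(0.69+0j), (0.69-0j), 0.27+0.00j], [0.17-0.40j, 0.17+0.40j, (-0.85+0j)], [-0.07-0.58j, -0.07+0.58j, (0.45+0j)]]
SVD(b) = [[-0.93, 0.34, -0.13], [-0.24, -0.84, -0.49], [-0.28, -0.43, 0.86]] @ diag([1.2839748229081418, 1.2187422585248942, 1.0149265793266267]) @ [[-0.51, 0.12, 0.85], [-0.85, 0.10, -0.52], [0.14, 0.99, -0.05]]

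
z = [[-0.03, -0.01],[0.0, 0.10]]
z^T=[[-0.03, 0.0], [-0.01, 0.10]]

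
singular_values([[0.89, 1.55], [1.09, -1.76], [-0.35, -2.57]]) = [3.48, 1.45]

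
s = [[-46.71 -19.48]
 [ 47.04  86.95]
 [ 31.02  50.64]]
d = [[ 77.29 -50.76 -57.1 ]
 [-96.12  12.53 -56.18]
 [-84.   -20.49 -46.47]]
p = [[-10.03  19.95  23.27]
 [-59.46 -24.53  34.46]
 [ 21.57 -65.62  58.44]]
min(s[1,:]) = 47.04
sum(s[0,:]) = -66.19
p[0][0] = -10.03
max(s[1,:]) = 86.95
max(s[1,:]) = 86.95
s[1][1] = 86.95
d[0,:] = [77.29, -50.76, -57.1]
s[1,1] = 86.95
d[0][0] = 77.29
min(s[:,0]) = -46.71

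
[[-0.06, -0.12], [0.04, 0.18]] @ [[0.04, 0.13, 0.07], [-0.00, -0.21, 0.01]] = [[-0.0, 0.02, -0.01], [0.00, -0.03, 0.00]]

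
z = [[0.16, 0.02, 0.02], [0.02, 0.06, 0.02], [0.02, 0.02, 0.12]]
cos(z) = [[0.99, -0.0, -0.0],  [-0.0, 1.00, -0.00],  [-0.00, -0.00, 0.99]]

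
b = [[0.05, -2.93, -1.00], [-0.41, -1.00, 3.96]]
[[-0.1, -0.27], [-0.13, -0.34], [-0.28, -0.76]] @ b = [[0.11, 0.56, -0.97], [0.13, 0.72, -1.22], [0.3, 1.58, -2.73]]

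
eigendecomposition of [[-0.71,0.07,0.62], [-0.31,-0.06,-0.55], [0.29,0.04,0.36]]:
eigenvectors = [[-0.95, -0.26, 0.00], [-0.21, 0.78, 0.99], [0.23, -0.56, -0.11]]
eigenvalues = [-0.85, 0.44, 0.0]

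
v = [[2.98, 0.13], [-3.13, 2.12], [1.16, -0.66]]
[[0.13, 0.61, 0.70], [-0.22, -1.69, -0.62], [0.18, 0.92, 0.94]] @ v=[[-0.71,0.85], [3.91,-3.2], [-1.25,1.35]]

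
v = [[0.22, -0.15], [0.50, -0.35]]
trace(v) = -0.13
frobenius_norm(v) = 0.67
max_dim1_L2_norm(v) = 0.61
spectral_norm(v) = 0.67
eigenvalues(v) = [0.01, -0.14]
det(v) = -0.00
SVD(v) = [[-0.40, -0.92],  [-0.92, 0.40]] @ diag([0.6658760985473439, 0.003003561780281872]) @ [[-0.82, 0.57], [-0.57, -0.82]]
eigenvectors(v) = [[0.59, 0.38], [0.81, 0.92]]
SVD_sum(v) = [[0.22,-0.15],[0.5,-0.35]] + [[0.0, 0.00],[-0.00, -0.00]]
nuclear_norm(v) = 0.67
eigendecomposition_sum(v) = [[0.03, -0.01], [0.04, -0.02]] + [[0.19, -0.14], [0.46, -0.33]]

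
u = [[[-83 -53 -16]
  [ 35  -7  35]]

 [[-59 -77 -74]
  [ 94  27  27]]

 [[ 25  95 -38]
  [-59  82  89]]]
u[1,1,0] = 94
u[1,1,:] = [94, 27, 27]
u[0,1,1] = -7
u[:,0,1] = [-53, -77, 95]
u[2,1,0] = -59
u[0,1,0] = 35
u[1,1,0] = 94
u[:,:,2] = [[-16, 35], [-74, 27], [-38, 89]]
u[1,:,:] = [[-59, -77, -74], [94, 27, 27]]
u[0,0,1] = -53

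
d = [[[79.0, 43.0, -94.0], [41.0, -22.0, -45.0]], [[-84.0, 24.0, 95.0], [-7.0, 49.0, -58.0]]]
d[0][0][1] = 43.0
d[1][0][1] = 24.0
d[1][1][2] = -58.0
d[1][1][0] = -7.0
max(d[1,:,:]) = 95.0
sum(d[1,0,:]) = 35.0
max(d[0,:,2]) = -45.0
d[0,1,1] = -22.0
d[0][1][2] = -45.0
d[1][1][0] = -7.0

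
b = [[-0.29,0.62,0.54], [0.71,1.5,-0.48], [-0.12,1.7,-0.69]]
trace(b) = 0.52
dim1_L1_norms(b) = [1.45, 2.69, 2.51]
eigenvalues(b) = [(1.54+0j), (-0.51+0.7j), (-0.51-0.7j)]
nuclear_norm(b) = 3.87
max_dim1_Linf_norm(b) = 1.7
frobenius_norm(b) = 2.67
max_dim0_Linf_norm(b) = 1.7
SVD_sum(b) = [[0.05, 0.36, -0.11],  [0.23, 1.57, -0.5],  [0.25, 1.69, -0.54]] + [[-0.51,0.23,0.5], [0.23,-0.10,-0.22], [-0.10,0.05,0.1]] + [[0.17,0.03,0.16], [0.25,0.04,0.24], [-0.27,-0.04,-0.25]]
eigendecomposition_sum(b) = [[0.30+0.00j, (0.76+0j), (-0.09+0j)], [(0.54+0j), 1.36+0.00j, -0.16+0.00j], [(0.39+0j), (1+0j), (-0.12+0j)]] + [[-0.29+0.22j, -0.07-0.31j, 0.32+0.26j], [(0.09-0.12j), 0.07+0.11j, -0.16-0.06j], [-0.26-0.33j, (0.35-0.09j), (-0.29+0.37j)]] + [[-0.29-0.22j,-0.07+0.31j,0.32-0.26j], [0.09+0.12j,(0.07-0.11j),-0.16+0.06j], [-0.26+0.33j,(0.35+0.09j),-0.29-0.37j]]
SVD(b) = [[0.16, -0.90, -0.42],[0.67, 0.4, -0.62],[0.73, -0.18, 0.66]] @ diag([2.4733760263823847, 0.8341128850131279, 0.5583607500281179]) @ [[0.14, 0.94, -0.30], [0.68, -0.31, -0.66], [-0.72, -0.11, -0.69]]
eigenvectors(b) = [[-0.41+0.00j, -0.02+0.64j, -0.02-0.64j],  [(-0.74+0j), (-0.08-0.25j), -0.08+0.25j],  [(-0.54+0j), -0.72+0.00j, (-0.72-0j)]]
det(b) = 1.15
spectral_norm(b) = 2.47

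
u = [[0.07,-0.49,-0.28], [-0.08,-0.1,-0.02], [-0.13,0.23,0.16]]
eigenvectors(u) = [[0.78,  -0.85,  0.30], [-0.11,  -0.53,  -0.44], [-0.62,  0.03,  0.85]]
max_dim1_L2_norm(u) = 0.57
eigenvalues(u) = [0.36, -0.23, -0.01]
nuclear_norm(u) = 0.79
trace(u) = 0.13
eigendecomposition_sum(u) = [[0.16, -0.27, -0.2], [-0.02, 0.04, 0.03], [-0.13, 0.22, 0.16]] + [[-0.09, -0.22, -0.08], [-0.06, -0.14, -0.05], [0.00, 0.01, 0.0]] + [[-0.00, 0.00, -0.00],[0.00, -0.0, 0.00],[-0.0, 0.00, -0.00]]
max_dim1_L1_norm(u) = 0.84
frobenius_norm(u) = 0.66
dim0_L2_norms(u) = [0.17, 0.55, 0.32]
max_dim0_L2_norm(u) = 0.55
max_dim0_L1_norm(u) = 0.82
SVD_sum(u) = [[0.10, -0.48, -0.28],[0.01, -0.07, -0.04],[-0.05, 0.25, 0.15]] + [[-0.03,-0.01,0.01], [-0.09,-0.03,0.02], [-0.08,-0.02,0.01]] + [[-0.0, 0.0, -0.00], [0.0, -0.0, 0.00], [-0.0, 0.00, -0.00]]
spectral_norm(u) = 0.65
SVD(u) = [[-0.88, -0.22, 0.43], [-0.13, -0.76, -0.64], [0.46, -0.62, 0.64]] @ diag([0.6462880704992966, 0.13373429999401207, 0.005183332461627001]) @ [[-0.17,0.85,0.50], [0.94,0.29,-0.17], [-0.29,0.44,-0.85]]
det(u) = 0.00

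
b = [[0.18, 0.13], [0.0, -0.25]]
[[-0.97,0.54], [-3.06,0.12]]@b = [[-0.17, -0.26],  [-0.55, -0.43]]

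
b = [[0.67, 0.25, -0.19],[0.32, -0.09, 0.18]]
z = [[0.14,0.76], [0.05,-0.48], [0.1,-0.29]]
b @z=[[0.09, 0.44], [0.06, 0.23]]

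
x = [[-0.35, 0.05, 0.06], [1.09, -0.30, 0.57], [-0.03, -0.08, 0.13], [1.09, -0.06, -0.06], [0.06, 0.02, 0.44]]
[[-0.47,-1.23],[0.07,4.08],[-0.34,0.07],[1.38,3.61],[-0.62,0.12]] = x@ [[1.24, 3.19], [1.17, -2.12], [-1.64, -0.06]]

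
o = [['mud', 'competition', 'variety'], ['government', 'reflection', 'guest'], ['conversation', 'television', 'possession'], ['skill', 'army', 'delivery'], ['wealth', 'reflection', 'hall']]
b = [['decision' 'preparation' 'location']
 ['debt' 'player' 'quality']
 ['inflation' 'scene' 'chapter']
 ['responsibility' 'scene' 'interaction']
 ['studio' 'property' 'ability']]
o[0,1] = 'competition'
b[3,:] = ['responsibility', 'scene', 'interaction']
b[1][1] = 'player'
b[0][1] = 'preparation'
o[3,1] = 'army'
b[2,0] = 'inflation'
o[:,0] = ['mud', 'government', 'conversation', 'skill', 'wealth']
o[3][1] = 'army'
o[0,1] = 'competition'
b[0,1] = 'preparation'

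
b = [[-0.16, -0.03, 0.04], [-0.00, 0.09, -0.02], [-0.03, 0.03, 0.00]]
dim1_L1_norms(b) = [0.23, 0.11, 0.06]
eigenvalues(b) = [-0.15, 0.0, 0.08]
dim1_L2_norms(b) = [0.17, 0.09, 0.04]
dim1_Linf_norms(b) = [0.16, 0.09, 0.03]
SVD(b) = [[-0.98, -0.09, -0.17], [0.15, -0.92, -0.36], [-0.13, -0.38, 0.92]] @ diag([0.17068343867347216, 0.09626541651527509, 0.0003651653593269132]) @ [[0.94,0.23,-0.25], [0.27,-0.95,0.15], [0.2,0.21,0.96]]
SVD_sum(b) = [[-0.16, -0.04, 0.04],[0.02, 0.01, -0.01],[-0.02, -0.00, 0.01]] + [[-0.00, 0.01, -0.00], [-0.02, 0.08, -0.01], [-0.01, 0.03, -0.01]] + [[-0.00, -0.00, -0.00], [-0.0, -0.0, -0.00], [0.0, 0.0, 0.0]]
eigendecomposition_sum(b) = [[-0.16, -0.02, 0.04], [-0.0, -0.00, 0.0], [-0.03, -0.00, 0.01]] + [[-0.0,  -0.00,  0.0], [-0.00,  -0.00,  0.0], [-0.0,  -0.00,  0.00]] + [[-0.00, -0.01, 0.0], [0.0, 0.09, -0.02], [0.0, 0.03, -0.01]]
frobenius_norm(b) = 0.20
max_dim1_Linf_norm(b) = 0.16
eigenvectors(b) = [[-0.98, 0.20, 0.06],[-0.02, 0.21, -0.93],[-0.19, 0.96, -0.36]]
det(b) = -0.00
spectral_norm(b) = 0.17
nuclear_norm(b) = 0.27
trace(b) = -0.07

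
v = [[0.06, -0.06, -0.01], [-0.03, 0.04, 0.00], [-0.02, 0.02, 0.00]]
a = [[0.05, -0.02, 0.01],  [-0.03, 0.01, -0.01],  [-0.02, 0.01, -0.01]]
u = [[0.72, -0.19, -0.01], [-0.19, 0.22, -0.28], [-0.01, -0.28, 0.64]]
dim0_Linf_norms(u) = [0.72, 0.28, 0.64]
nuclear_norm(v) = 0.11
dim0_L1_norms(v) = [0.11, 0.12, 0.01]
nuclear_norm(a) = 0.08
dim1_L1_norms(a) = [0.08, 0.05, 0.04]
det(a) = 0.00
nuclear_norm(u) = 1.58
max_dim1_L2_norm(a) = 0.05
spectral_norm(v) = 0.10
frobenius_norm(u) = 1.10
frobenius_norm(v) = 0.10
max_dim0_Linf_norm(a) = 0.05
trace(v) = 0.10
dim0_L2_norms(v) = [0.07, 0.07, 0.01]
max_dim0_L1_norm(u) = 0.93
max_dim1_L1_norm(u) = 0.93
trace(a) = 0.05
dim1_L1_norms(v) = [0.13, 0.07, 0.04]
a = v @ u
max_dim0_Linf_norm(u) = 0.72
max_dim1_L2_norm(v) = 0.09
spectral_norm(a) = 0.07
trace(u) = 1.58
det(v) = -0.00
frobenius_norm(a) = 0.07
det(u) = 0.02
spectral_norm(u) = 0.85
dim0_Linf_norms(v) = [0.06, 0.06, 0.01]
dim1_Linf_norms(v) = [0.06, 0.04, 0.02]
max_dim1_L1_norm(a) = 0.08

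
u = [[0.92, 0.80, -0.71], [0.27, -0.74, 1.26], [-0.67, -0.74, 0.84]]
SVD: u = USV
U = [[-0.59, -0.54, 0.61], [0.57, -0.81, -0.16], [0.58, 0.25, 0.78]]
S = [2.22, 0.98, 0.04]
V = [[-0.35,-0.59,0.73],[-0.9,-0.01,-0.44],[-0.27,0.81,0.53]]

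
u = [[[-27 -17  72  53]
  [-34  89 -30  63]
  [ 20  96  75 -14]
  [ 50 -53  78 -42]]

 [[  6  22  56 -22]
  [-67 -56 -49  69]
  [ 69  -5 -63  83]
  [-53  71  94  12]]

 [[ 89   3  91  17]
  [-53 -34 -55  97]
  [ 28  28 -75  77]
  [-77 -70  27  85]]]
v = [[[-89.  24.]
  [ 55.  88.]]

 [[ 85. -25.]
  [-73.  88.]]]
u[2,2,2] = -75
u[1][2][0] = 69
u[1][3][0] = -53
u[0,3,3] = -42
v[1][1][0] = -73.0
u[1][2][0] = 69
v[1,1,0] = -73.0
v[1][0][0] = 85.0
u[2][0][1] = 3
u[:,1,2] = [-30, -49, -55]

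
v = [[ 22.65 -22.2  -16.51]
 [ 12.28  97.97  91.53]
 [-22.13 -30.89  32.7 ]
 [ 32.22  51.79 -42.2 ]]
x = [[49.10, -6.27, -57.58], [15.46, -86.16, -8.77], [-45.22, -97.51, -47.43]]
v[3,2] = -42.2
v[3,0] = 32.22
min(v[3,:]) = -42.2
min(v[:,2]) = -42.2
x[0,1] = -6.27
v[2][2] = 32.7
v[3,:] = [32.22, 51.79, -42.2]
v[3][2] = -42.2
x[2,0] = -45.22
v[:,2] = [-16.51, 91.53, 32.7, -42.2]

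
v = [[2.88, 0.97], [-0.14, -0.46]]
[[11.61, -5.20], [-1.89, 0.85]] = v @[[2.95, -1.32], [3.21, -1.44]]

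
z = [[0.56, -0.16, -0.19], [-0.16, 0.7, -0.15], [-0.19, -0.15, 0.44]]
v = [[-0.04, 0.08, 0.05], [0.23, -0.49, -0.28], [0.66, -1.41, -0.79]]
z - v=[[0.60, -0.24, -0.24], [-0.39, 1.19, 0.13], [-0.85, 1.26, 1.23]]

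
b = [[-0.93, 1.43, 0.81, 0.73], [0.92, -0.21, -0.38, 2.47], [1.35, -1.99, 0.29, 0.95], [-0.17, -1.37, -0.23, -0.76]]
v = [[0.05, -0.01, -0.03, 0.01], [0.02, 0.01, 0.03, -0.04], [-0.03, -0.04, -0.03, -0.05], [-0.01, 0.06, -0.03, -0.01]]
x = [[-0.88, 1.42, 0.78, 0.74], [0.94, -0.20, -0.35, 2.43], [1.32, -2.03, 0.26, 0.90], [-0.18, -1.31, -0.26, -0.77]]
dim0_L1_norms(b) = [3.37, 5.0, 1.71, 4.91]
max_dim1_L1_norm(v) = 0.15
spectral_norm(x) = 3.36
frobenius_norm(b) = 4.53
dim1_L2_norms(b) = [2.02, 2.67, 2.6, 1.59]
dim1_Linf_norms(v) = [0.05, 0.04, 0.05, 0.06]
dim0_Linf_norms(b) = [1.35, 1.99, 0.81, 2.47]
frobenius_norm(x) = 4.48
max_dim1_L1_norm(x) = 4.51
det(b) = -5.13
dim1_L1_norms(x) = [3.82, 3.92, 4.51, 2.52]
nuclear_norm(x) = 7.56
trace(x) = -1.59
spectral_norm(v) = 0.08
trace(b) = -1.61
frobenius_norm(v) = 0.13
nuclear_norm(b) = 7.70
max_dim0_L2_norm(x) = 2.81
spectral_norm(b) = 3.40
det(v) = -0.00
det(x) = -4.49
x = v + b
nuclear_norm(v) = 0.26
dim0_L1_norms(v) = [0.11, 0.12, 0.12, 0.11]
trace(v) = 0.02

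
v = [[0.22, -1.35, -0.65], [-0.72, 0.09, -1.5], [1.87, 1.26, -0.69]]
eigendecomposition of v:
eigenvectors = [[0.70+0.00j, (0.13-0.41j), (0.13+0.41j)], [-0.68+0.00j, (-0.1-0.5j), -0.10+0.50j], [(0.22+0j), -0.75+0.00j, (-0.75-0j)]]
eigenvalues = [(1.32+0j), (-0.85+1.86j), (-0.85-1.86j)]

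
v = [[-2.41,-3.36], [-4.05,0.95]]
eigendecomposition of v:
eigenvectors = [[-0.82, 0.51], [-0.58, -0.86]]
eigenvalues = [-4.78, 3.32]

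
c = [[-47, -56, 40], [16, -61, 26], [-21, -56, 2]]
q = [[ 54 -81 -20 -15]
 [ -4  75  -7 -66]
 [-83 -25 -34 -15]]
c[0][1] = -56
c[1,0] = 16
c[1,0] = 16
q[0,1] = -81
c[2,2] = 2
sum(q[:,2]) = -61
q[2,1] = -25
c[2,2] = 2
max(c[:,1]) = -56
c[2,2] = 2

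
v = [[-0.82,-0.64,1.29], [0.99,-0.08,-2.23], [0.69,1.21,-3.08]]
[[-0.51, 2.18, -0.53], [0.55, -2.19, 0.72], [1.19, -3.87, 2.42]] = v @ [[-0.05, -0.79, -1.05], [0.3, -1.04, 0.54], [-0.28, 0.67, -0.81]]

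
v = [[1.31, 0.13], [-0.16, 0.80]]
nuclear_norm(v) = 2.13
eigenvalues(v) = [1.27, 0.84]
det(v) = 1.07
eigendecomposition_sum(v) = [[1.4, 0.39], [-0.48, -0.13]] + [[-0.09,-0.26], [0.32,0.93]]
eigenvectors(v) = [[0.95, -0.27],[-0.33, 0.96]]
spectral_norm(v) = 1.32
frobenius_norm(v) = 1.55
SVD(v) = [[-1.00, 0.10], [0.10, 1.00]] @ diag([1.3203586326951284, 0.8094770417173366]) @ [[-1.00, -0.04], [-0.04, 1.0]]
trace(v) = 2.11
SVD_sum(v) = [[1.31,  0.05], [-0.13,  -0.01]] + [[-0.0, 0.08], [-0.03, 0.81]]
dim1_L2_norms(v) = [1.32, 0.82]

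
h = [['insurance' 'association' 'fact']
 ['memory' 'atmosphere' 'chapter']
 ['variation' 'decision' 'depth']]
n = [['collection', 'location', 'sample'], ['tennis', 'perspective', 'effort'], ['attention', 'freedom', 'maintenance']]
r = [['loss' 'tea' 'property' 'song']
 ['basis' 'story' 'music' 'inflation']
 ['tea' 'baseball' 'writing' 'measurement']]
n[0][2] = 'sample'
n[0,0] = 'collection'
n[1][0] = 'tennis'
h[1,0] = 'memory'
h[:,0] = ['insurance', 'memory', 'variation']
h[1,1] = 'atmosphere'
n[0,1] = 'location'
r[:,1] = ['tea', 'story', 'baseball']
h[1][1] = 'atmosphere'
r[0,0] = 'loss'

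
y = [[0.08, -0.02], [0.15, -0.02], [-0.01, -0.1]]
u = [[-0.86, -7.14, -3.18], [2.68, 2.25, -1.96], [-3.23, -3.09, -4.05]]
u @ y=[[-1.11, 0.48], [0.57, 0.10], [-0.68, 0.53]]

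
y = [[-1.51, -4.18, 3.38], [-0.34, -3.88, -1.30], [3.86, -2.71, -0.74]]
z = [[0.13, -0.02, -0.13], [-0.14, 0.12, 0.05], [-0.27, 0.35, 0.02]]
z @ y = [[-0.69,-0.11,0.56], [0.36,-0.02,-0.67], [0.37,-0.28,-1.38]]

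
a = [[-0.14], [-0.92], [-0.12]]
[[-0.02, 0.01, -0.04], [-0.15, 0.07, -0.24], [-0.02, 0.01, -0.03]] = a @[[0.16, -0.08, 0.26]]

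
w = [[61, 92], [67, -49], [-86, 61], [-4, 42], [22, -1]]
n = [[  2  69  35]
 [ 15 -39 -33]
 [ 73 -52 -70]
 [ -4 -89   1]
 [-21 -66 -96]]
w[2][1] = 61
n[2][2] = -70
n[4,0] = -21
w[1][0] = 67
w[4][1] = -1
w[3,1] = 42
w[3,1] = 42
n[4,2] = -96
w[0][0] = 61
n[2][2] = -70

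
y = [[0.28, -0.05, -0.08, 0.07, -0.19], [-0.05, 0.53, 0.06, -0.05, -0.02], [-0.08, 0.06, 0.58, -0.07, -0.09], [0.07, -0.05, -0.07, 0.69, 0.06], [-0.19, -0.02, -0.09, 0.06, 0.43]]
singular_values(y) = [0.78, 0.58, 0.56, 0.48, 0.11]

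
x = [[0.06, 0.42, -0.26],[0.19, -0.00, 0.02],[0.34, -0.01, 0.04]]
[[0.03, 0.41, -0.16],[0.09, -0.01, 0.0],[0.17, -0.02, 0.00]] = x @ [[0.49, -0.01, -0.03], [-0.01, 0.87, -0.17], [-0.03, -0.17, 0.32]]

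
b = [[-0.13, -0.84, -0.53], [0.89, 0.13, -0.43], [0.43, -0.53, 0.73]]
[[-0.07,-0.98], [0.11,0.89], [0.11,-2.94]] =b @ [[0.16, -0.34], [0.02, 2.49], [0.07, -2.02]]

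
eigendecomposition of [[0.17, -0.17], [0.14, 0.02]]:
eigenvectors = [[(0.74+0j), (0.74-0j)], [0.33-0.59j, 0.33+0.59j]]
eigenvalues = [(0.09+0.13j), (0.09-0.13j)]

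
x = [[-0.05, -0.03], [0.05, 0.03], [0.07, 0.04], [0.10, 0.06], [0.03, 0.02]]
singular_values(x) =[0.17, 0.0]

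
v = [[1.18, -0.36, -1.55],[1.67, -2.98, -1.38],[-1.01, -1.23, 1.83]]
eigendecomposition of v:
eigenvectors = [[-0.56, -0.80, 0.18],[-0.33, -0.19, 0.94],[0.76, -0.57, 0.27]]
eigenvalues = [3.09, -0.0, -3.06]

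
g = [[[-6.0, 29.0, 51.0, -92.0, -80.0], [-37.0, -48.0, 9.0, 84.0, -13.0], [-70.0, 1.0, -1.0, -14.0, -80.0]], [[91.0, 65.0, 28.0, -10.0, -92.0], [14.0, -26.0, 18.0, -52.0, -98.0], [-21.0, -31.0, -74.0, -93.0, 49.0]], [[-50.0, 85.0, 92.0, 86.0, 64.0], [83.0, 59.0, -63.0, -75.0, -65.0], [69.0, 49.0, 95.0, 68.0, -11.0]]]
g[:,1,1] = [-48.0, -26.0, 59.0]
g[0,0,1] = 29.0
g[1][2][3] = -93.0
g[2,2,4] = -11.0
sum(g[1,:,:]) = -232.0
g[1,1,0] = 14.0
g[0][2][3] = -14.0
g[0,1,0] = -37.0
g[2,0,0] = -50.0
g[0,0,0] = -6.0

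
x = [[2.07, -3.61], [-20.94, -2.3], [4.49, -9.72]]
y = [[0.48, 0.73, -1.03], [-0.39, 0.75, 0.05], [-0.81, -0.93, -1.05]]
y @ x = [[-18.92, 6.6],  [-16.29, -0.80],  [13.08, 15.27]]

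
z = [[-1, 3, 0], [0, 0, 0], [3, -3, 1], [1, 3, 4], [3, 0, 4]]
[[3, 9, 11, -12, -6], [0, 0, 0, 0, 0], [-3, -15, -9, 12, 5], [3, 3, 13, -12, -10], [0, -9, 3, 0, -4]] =z @ [[0, -3, 1, 0, 0], [1, 2, 4, -4, -2], [0, 0, 0, 0, -1]]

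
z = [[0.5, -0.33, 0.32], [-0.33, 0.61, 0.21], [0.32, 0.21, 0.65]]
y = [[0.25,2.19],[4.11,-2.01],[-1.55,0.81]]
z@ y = [[-1.73,2.02], [2.10,-1.78], [-0.06,0.81]]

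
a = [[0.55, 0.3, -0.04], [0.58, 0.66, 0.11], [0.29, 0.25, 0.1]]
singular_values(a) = [1.14, 0.2, 0.07]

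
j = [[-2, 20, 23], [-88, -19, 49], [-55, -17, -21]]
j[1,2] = 49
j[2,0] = -55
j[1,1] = -19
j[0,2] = 23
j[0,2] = 23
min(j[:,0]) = -88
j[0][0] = -2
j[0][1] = 20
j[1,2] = 49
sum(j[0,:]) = 41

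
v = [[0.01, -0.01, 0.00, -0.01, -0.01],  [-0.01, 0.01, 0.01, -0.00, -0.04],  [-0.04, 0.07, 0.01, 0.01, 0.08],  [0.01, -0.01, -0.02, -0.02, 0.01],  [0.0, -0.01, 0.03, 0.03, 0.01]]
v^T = [[0.01, -0.01, -0.04, 0.01, 0.0], [-0.01, 0.01, 0.07, -0.01, -0.01], [0.0, 0.01, 0.01, -0.02, 0.03], [-0.01, -0.00, 0.01, -0.02, 0.03], [-0.01, -0.04, 0.08, 0.01, 0.01]]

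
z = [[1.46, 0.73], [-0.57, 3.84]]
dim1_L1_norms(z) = [2.19, 4.41]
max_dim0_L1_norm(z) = 4.57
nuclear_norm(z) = 5.46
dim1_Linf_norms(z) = [1.46, 3.84]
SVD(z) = [[0.15, 0.99], [0.99, -0.15]] @ diag([3.921238774116107, 1.535866685740794]) @ [[-0.09, 1.00], [1.0, 0.09]]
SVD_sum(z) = [[-0.05,0.60],[-0.34,3.86]] + [[1.51,0.13],[-0.23,-0.02]]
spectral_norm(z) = 3.92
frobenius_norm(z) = 4.21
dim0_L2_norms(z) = [1.57, 3.91]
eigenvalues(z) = [1.65, 3.65]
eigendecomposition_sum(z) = [[1.81, -0.6], [0.47, -0.16]] + [[-0.35, 1.33], [-1.04, 4.00]]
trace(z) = 5.30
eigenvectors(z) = [[-0.97, -0.32],  [-0.25, -0.95]]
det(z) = 6.02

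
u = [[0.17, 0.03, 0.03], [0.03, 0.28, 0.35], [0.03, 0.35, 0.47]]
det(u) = 0.00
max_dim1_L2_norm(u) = 0.59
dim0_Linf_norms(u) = [0.17, 0.35, 0.47]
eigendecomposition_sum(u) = [[0.00, 0.03, 0.04],[0.03, 0.27, 0.36],[0.04, 0.36, 0.46]] + [[0.17, -0.0, -0.01], [-0.00, 0.00, 0.00], [-0.01, 0.0, 0.0]] + [[0.0, -0.00, 0.00], [-0.0, 0.01, -0.01], [0.0, -0.01, 0.00]]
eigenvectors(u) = [[0.07, 1.00, 0.04], [0.61, -0.02, -0.8], [0.79, -0.08, 0.61]]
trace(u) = 0.92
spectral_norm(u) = 0.74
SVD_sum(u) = [[0.00,0.03,0.04], [0.03,0.27,0.36], [0.04,0.36,0.46]] + [[0.17, -0.0, -0.01], [-0.0, 0.0, 0.00], [-0.01, 0.0, 0.00]] + [[0.0, -0.0, 0.00], [-0.00, 0.01, -0.01], [0.0, -0.01, 0.00]]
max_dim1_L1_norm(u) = 0.85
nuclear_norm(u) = 0.92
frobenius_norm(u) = 0.76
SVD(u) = [[-0.07, 1.0, 0.04],[-0.61, -0.02, -0.80],[-0.79, -0.08, 0.61]] @ diag([0.740762604617672, 0.16710334664927165, 0.012134048733056572]) @ [[-0.07, -0.61, -0.79],  [1.00, -0.02, -0.08],  [0.04, -0.8, 0.61]]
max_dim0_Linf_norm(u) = 0.47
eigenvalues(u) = [0.74, 0.17, 0.01]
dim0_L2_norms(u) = [0.18, 0.45, 0.59]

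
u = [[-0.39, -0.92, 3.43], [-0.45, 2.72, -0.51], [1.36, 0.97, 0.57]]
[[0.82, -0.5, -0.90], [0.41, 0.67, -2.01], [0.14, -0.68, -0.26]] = u @ [[-0.14, -0.52, 0.50], [0.18, 0.13, -0.73], [0.27, -0.17, -0.4]]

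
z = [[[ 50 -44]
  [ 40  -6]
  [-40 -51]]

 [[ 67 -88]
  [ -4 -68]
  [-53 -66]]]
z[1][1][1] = -68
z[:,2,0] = [-40, -53]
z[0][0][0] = 50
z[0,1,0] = 40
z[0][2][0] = -40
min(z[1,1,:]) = -68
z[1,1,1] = -68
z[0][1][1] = -6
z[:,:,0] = [[50, 40, -40], [67, -4, -53]]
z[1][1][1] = -68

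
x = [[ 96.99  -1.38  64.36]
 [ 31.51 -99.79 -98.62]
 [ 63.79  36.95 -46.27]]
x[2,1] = 36.95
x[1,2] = -98.62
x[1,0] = 31.51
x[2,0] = 63.79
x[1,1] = -99.79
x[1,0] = 31.51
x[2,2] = -46.27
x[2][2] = -46.27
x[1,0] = 31.51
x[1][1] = -99.79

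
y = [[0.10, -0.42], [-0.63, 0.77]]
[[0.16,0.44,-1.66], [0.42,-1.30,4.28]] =y @ [[-1.60, 1.10, -2.77],  [-0.76, -0.79, 3.29]]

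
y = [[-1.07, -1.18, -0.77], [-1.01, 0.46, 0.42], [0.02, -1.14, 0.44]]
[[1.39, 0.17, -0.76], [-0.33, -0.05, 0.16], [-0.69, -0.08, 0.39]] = y @[[-0.27,-0.03,0.16], [0.03,0.00,-0.03], [-1.47,-0.18,0.81]]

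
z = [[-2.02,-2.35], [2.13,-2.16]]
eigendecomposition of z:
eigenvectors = [[(0.72+0j), (0.72-0j)], [(0.02-0.69j), 0.02+0.69j]]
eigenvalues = [(-2.09+2.24j), (-2.09-2.24j)]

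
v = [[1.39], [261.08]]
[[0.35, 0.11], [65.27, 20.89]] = v @[[0.25, 0.08]]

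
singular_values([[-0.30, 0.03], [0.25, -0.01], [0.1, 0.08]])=[0.4, 0.09]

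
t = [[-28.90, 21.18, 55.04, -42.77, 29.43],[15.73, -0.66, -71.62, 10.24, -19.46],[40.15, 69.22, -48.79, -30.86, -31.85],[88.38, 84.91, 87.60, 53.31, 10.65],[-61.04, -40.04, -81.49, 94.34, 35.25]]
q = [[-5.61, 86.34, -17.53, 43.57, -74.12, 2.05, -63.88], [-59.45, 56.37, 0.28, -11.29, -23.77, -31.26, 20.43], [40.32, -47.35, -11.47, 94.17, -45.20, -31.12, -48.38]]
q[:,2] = [-17.53, 0.28, -11.47]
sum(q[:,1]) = 95.36000000000001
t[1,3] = 10.24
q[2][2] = -11.47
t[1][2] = -71.62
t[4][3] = 94.34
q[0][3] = 43.57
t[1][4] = -19.46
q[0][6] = -63.88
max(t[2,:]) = 69.22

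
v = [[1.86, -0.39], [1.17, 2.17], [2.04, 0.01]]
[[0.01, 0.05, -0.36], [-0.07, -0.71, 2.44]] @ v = [[-0.66, 0.10], [4.02, -1.49]]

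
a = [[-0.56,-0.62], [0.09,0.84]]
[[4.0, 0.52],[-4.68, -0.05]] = a @ [[-1.1, -0.98], [-5.45, 0.05]]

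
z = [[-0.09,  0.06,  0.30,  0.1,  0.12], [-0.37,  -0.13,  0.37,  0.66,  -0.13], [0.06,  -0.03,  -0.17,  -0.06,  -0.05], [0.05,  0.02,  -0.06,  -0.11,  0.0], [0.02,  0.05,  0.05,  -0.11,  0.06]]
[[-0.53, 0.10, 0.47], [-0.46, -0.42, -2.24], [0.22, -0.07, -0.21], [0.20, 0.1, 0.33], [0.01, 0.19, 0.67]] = z @[[-2.58, -1.06, 0.38], [5.52, -0.59, 2.70], [-1.31, 1.1, 1.46], [-1.26, -2.10, -3.12], [-4.79, -0.68, 1.79]]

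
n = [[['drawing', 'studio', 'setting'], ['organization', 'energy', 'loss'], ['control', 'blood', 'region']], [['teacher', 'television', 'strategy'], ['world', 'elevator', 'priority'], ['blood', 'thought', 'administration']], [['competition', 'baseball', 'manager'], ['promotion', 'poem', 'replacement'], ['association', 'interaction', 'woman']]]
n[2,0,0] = 'competition'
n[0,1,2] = 'loss'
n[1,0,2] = 'strategy'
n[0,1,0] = 'organization'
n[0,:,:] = [['drawing', 'studio', 'setting'], ['organization', 'energy', 'loss'], ['control', 'blood', 'region']]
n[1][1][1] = 'elevator'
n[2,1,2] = 'replacement'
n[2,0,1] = 'baseball'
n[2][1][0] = 'promotion'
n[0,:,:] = [['drawing', 'studio', 'setting'], ['organization', 'energy', 'loss'], ['control', 'blood', 'region']]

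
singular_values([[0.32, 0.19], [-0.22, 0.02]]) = [0.42, 0.12]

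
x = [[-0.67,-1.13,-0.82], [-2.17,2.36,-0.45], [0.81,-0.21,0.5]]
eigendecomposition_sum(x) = [[0.41,-0.7,-0.01], [-1.53,2.61,0.03], [0.26,-0.44,-0.01]] + [[-1.05,  -0.4,  -0.72], [-0.62,  -0.24,  -0.43], [0.5,  0.19,  0.34]] + [[-0.03, -0.02, -0.09],[-0.02, -0.01, -0.06],[0.05, 0.04, 0.16]]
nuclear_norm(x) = 5.04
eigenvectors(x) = [[0.26, -0.80, -0.47],  [-0.95, -0.47, -0.28],  [0.16, 0.38, 0.84]]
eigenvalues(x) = [3.02, -0.95, 0.12]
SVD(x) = [[0.07, 0.93, 0.36], [-0.97, -0.01, 0.24], [0.23, -0.36, 0.9]] @ diag([3.337013796171934, 1.6400318952095396, 0.0635161936326991]) @ [[0.67, -0.73, 0.15], [-0.54, -0.62, -0.57], [-0.51, -0.31, 0.81]]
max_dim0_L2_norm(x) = 2.62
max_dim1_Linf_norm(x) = 2.36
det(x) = -0.35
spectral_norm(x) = 3.34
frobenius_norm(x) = 3.72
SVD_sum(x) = [[0.17, -0.18, 0.04], [-2.18, 2.35, -0.48], [0.52, -0.56, 0.11]] + [[-0.83, -0.94, -0.87],[0.01, 0.01, 0.01],[0.32, 0.37, 0.34]] + [[-0.01,-0.01,0.02], [-0.01,-0.0,0.01], [-0.03,-0.02,0.05]]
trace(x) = 2.19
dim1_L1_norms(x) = [2.62, 4.98, 1.52]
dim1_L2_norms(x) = [1.55, 3.24, 0.97]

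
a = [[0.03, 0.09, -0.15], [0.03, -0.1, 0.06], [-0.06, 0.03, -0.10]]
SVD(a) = [[0.75,  0.61,  0.25], [-0.48,  0.23,  0.85], [0.46,  -0.76,  0.46]] @ diag([0.22792100920809805, 0.07130766236411203, 0.058883196667028126]) @ [[-0.08,0.57,-0.82],  [0.99,0.12,-0.02],  [0.09,-0.82,-0.57]]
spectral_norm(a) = 0.23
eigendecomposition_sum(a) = [[0.07, 0.03, -0.05], [0.0, 0.0, -0.0], [-0.02, -0.01, 0.01]] + [[-0.04, 0.07, -0.10], [0.03, -0.06, 0.09], [-0.03, 0.06, -0.10]] + [[-0.00, -0.00, -0.0],  [-0.01, -0.04, -0.03],  [-0.0, -0.03, -0.02]]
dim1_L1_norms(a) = [0.27, 0.19, 0.19]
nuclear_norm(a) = 0.36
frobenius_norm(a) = 0.25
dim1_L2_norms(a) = [0.18, 0.12, 0.12]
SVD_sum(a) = [[-0.01, 0.10, -0.14], [0.01, -0.06, 0.09], [-0.01, 0.06, -0.09]] + [[0.04, 0.01, -0.0], [0.02, 0.00, -0.0], [-0.05, -0.01, 0.00]] + [[0.0, -0.01, -0.01],[0.00, -0.04, -0.03],[0.0, -0.02, -0.02]]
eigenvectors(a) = [[-0.95, -0.61, 0.06], [-0.06, 0.56, 0.84], [0.3, -0.57, 0.54]]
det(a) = 0.00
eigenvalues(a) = [0.08, -0.19, -0.06]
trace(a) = -0.17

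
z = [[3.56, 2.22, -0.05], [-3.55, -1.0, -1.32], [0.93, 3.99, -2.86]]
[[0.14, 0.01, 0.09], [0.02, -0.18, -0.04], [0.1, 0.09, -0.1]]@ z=[[0.55,0.66,-0.28], [0.67,0.06,0.35], [-0.06,-0.27,0.16]]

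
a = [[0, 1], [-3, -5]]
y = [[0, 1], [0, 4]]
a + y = [[0, 2], [-3, -1]]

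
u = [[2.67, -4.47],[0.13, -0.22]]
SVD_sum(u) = [[2.67, -4.47], [0.13, -0.22]] + [[0.0,  0.0],[-0.0,  -0.00]]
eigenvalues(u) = [2.45, -0.0]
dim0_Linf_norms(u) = [2.67, 4.47]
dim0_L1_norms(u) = [2.8, 4.69]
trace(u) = 2.45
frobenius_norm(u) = 5.21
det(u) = -0.01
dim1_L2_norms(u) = [5.21, 0.26]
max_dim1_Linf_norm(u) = 4.47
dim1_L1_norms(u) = [7.14, 0.35]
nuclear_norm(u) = 5.21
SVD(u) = [[-1.00, -0.05],[-0.05, 1.00]] @ diag([5.2129740589678475, 0.0012085231824935311]) @ [[-0.51, 0.86], [-0.86, -0.51]]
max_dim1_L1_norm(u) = 7.14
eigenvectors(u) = [[1.0, 0.86], [0.05, 0.51]]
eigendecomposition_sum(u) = [[2.67, -4.47], [0.13, -0.22]] + [[0.00, -0.00], [0.0, -0.0]]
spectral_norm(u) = 5.21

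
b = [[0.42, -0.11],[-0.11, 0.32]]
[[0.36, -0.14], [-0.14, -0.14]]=b @ [[0.83, -0.48], [-0.14, -0.59]]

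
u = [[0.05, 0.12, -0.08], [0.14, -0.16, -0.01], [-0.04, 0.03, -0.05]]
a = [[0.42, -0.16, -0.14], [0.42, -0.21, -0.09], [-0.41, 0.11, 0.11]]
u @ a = [[0.10, -0.04, -0.03], [-0.0, 0.01, -0.01], [0.02, -0.01, -0.0]]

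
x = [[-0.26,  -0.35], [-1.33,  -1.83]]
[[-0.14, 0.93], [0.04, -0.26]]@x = [[-1.2, -1.65], [0.34, 0.46]]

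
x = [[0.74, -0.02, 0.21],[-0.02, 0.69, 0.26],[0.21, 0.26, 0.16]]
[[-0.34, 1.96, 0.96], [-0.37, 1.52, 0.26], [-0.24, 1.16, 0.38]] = x @ [[-0.87, 2.11, 1.01], [-1.06, 1.50, 0.02], [1.34, 2.04, 1.02]]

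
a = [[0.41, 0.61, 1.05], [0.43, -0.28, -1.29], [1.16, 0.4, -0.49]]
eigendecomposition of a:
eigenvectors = [[-0.77,-0.52,0.43], [0.32,0.75,-0.85], [-0.55,0.40,0.32]]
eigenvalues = [0.91, -1.26, -0.0]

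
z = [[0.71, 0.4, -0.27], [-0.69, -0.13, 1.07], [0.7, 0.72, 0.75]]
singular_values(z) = [1.47, 1.34, 0.0]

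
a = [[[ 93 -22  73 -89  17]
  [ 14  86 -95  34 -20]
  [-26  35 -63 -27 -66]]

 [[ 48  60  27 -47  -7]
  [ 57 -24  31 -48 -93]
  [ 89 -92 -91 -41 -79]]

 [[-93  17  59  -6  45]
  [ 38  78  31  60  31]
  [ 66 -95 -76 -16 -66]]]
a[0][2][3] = -27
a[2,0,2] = 59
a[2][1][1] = 78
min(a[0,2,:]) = -66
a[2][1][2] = 31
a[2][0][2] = 59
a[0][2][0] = -26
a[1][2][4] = -79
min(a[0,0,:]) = -89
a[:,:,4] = [[17, -20, -66], [-7, -93, -79], [45, 31, -66]]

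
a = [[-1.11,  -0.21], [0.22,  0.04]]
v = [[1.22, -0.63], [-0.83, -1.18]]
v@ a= [[-1.49, -0.28], [0.66, 0.13]]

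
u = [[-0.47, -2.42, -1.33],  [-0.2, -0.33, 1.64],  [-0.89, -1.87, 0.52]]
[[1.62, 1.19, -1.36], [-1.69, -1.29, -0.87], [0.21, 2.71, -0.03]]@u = [[0.21, -1.77, -0.91], [1.83, 6.14, -0.32], [-0.61, -1.35, 4.15]]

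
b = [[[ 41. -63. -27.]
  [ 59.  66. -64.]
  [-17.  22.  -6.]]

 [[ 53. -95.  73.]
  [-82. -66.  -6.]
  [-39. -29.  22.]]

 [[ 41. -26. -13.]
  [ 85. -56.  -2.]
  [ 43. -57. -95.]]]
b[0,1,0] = 59.0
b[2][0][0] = 41.0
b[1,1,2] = -6.0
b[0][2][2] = -6.0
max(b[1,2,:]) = 22.0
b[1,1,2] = -6.0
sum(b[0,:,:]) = 11.0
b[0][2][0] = -17.0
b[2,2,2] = -95.0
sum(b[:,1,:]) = -66.0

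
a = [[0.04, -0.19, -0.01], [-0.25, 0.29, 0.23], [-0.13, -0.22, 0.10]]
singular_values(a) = [0.48, 0.29, 0.02]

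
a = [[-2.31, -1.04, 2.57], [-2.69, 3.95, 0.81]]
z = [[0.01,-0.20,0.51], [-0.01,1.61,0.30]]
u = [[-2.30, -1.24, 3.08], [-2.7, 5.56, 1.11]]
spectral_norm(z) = 1.64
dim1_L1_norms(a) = [5.92, 7.45]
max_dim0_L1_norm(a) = 5.0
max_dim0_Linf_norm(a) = 3.95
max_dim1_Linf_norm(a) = 3.95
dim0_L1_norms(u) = [5.0, 6.8, 4.19]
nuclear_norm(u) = 10.30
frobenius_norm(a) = 6.04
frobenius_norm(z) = 1.73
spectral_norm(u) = 6.31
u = z + a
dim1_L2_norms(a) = [3.61, 4.85]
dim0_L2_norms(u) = [3.55, 5.7, 3.27]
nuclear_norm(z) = 2.18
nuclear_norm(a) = 8.40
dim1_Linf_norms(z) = [0.51, 1.61]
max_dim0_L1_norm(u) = 6.8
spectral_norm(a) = 5.00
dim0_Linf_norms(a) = [2.69, 3.95, 2.57]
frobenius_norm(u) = 7.47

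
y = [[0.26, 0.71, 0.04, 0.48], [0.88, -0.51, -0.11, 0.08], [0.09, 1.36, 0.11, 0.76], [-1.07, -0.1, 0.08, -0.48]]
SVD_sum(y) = [[0.22, 0.73, 0.04, 0.47], [-0.04, -0.13, -0.01, -0.09], [0.37, 1.24, 0.08, 0.81], [-0.14, -0.48, -0.03, -0.31]] + [[0.04, -0.02, -0.00, 0.01], [0.92, -0.38, -0.11, 0.17], [-0.28, 0.12, 0.03, -0.05], [-0.93, 0.38, 0.11, -0.17]] + [[0.00,-0.00,0.00,0.0], [0.0,-0.0,0.00,0.0], [0.0,-0.0,0.0,0.0], [0.0,-0.0,0.0,0.0]] + [[0.0,0.00,0.0,-0.00], [-0.00,-0.00,-0.00,0.0], [-0.0,-0.0,-0.0,0.0], [0.00,0.0,0.0,-0.00]]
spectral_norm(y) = 1.88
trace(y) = -0.62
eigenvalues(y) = [-0.76, 0.16, -0.03, 0.01]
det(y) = 0.00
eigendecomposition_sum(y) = [[-0.16,0.30,0.04,0.09], [0.48,-0.89,-0.11,-0.28], [-0.45,0.83,0.10,0.26], [-0.33,0.60,0.07,0.19]] + [[0.36, 0.37, 0.02, 0.34], [0.33, 0.33, 0.02, 0.31], [0.47, 0.47, 0.02, 0.44], [-0.60, -0.61, -0.03, -0.56]] + [[0.06, 0.04, -0.01, 0.05], [0.06, 0.04, -0.01, 0.05], [0.08, 0.05, -0.02, 0.06], [-0.14, -0.09, 0.03, -0.11]] + [[0.0, -0.00, -0.0, -0.0],[0.01, -0.0, -0.00, -0.0],[-0.00, 0.00, 0.00, 0.00],[-0.01, 0.01, 0.01, 0.0]]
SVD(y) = [[-0.48, -0.03, 0.05, -0.88], [0.09, -0.69, 0.72, 0.02], [-0.82, 0.21, 0.29, 0.45], [0.32, 0.69, 0.63, -0.16]] @ diag([1.8783054983182919, 1.4723253871746234, 0.004979775659504614, 0.0012692922248255072]) @ [[-0.24, -0.81, -0.05, -0.53], [-0.91, 0.37, 0.1, -0.16], [0.07, -0.1, 0.99, 0.03], [-0.34, -0.44, -0.05, 0.83]]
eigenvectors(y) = [[-0.22, 0.40, 0.32, -0.31],[0.64, 0.36, 0.36, -0.45],[-0.6, 0.52, 0.44, 0.20],[-0.43, -0.66, -0.76, 0.81]]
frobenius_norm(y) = 2.39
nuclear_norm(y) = 3.36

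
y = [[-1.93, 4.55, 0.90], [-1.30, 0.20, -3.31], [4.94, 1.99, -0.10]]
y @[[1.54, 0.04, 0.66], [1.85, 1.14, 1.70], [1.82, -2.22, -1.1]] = [[7.08, 3.11, 5.47], [-7.66, 7.52, 3.12], [11.11, 2.69, 6.75]]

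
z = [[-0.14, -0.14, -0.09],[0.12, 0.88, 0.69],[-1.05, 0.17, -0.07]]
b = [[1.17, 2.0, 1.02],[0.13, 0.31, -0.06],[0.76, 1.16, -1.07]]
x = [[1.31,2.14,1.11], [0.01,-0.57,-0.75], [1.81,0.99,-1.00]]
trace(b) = 0.41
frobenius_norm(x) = 3.70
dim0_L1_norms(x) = [3.13, 3.7, 2.86]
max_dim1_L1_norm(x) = 4.56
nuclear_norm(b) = 4.23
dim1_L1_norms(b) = [4.19, 0.5, 2.99]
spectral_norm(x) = 3.20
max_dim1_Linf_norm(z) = 1.05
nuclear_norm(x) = 5.06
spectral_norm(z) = 1.14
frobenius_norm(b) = 3.10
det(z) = 0.04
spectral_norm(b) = 2.75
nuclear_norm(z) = 2.24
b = x + z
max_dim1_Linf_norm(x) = 2.14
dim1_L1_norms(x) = [4.56, 1.33, 3.8]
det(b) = -0.21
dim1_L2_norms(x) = [2.74, 0.94, 2.29]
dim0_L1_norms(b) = [2.06, 3.47, 2.15]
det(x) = -0.01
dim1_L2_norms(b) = [2.53, 0.34, 1.75]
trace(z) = 0.67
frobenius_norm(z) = 1.56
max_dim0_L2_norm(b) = 2.33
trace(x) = -0.26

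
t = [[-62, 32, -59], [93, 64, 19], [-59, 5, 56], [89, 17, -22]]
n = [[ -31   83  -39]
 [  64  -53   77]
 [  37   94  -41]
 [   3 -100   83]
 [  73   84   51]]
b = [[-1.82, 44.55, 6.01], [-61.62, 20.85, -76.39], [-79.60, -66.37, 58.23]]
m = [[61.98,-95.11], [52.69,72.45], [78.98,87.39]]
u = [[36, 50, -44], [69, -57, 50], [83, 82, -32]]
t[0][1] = 32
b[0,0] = -1.82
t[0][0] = -62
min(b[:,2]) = -76.39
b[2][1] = -66.37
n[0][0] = -31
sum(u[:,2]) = -26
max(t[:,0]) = 93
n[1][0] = 64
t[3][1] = 17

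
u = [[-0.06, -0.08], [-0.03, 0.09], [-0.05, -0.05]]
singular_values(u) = [0.14, 0.07]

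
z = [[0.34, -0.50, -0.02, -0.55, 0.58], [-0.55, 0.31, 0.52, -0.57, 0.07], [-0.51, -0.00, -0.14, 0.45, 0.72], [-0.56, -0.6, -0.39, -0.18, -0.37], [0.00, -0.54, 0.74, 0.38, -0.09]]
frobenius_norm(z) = 2.23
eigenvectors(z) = [[(-0.69+0j), -0.00-0.34j, (-0+0.34j), 0.35-0.15j, 0.35+0.15j], [(0.67+0j), 0.02-0.36j, 0.02+0.36j, 0.37+0.12j, (0.37-0.12j)], [0.18+0.00j, 0.50+0.01j, (0.5-0.01j), (-0.03-0.48j), (-0.03+0.48j)], [-0.00+0.00j, 0.00+0.50j, 0.00-0.50j, 0.50+0.00j, (0.5-0j)], [-0.21+0.00j, (0.5+0j), (0.5-0j), 0.47j, 0.00-0.47j]]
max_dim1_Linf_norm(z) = 0.74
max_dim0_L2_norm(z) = 1.0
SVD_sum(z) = [[0.15, -0.18, -0.17, -0.74, 0.22], [0.05, -0.05, -0.05, -0.22, 0.07], [-0.05, 0.06, 0.06, 0.24, -0.07], [0.03, -0.04, -0.04, -0.15, 0.05], [-0.08, 0.09, 0.09, 0.36, -0.11]] + [[-0.03, 0.06, 0.03, 0.00, 0.09], [-0.13, 0.24, 0.14, 0.00, 0.39], [-0.17, 0.32, 0.19, 0.00, 0.52], [0.14, -0.26, -0.15, -0.0, -0.43], [0.03, -0.06, -0.03, -0.00, -0.10]] + [[0.13, -0.31, -0.11, 0.21, 0.27],[-0.17, 0.41, 0.15, -0.28, -0.37],[0.13, -0.31, -0.11, 0.21, 0.27],[0.01, -0.02, -0.01, 0.02, 0.02],[0.07, -0.17, -0.06, 0.12, 0.15]] + [[0.05, 0.03, 0.0, 0.0, 0.00], [-0.34, -0.16, -0.02, -0.03, -0.01], [-0.38, -0.18, -0.02, -0.03, -0.01], [-0.72, -0.34, -0.05, -0.06, -0.02], [-0.14, -0.07, -0.01, -0.01, -0.00]] + [[0.03, -0.10, 0.23, -0.03, -0.01], [0.04, -0.13, 0.3, -0.03, -0.01], [-0.04, 0.11, -0.25, 0.03, 0.01], [-0.02, 0.06, -0.14, 0.02, 0.01], [0.11, -0.33, 0.76, -0.09, -0.03]]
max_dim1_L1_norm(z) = 2.1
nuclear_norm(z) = 5.00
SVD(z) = [[0.82,  0.12,  -0.49,  -0.06,  -0.26],[0.25,  0.49,  0.66,  0.38,  -0.33],[-0.27,  0.66,  -0.49,  0.42,  0.27],[0.17,  -0.54,  -0.04,  0.81,  0.16],[-0.40,  -0.12,  -0.28,  0.16,  -0.85]] @ diag([1.0044375054692436, 1.0035763043851589, 0.999435525826545, 0.9946139644922053, 0.9933839087866604]) @ [[0.19, -0.21, -0.21, -0.89, 0.27],[-0.26, 0.48, 0.28, 0.0, 0.78],[-0.26, 0.62, 0.23, -0.43, -0.55],[-0.90, -0.42, -0.06, -0.08, -0.02],[-0.13, 0.39, -0.9, 0.10, 0.04]]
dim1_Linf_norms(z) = [0.58, 0.57, 0.72, 0.6, 0.74]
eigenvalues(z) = [(1+0j), (0.62+0.79j), (0.62-0.79j), (-1+0.06j), (-1-0.06j)]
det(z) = 1.00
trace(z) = 0.24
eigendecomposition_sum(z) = [[0.48-0.00j,(-0.46-0j),-0.12+0.00j,(-0+0j),(0.15+0j)], [(-0.46+0j),0.44+0.00j,0.12-0.00j,0.00-0.00j,(-0.14+0j)], [-0.12+0.00j,(0.12+0j),(0.03-0j),0.00-0.00j,(-0.04+0j)], [0.00-0.00j,-0.00-0.00j,-0.00+0.00j,-0.00+0.00j,0.00+0.00j], [0.15-0.00j,(-0.14-0j),-0.04+0.00j,-0.00+0.00j,(0.04+0j)]] + [[0.07+0.09j, 0.08+0.09j, 0.13-0.11j, -0.11-0.14j, 0.14-0.11j], [(0.07+0.1j), (0.08+0.1j), (0.15-0.11j), -0.10-0.15j, 0.15-0.10j], [(-0.14+0.1j), -0.14+0.12j, (0.15+0.19j), 0.20-0.15j, (0.15+0.2j)], [-0.11-0.14j, -0.12-0.13j, -0.19+0.16j, 0.16+0.20j, (-0.2+0.16j)], [-0.14+0.10j, -0.13+0.12j, 0.16+0.19j, (0.2-0.15j), (0.16+0.2j)]] + [[(0.07-0.09j), (0.08-0.09j), 0.13+0.11j, -0.11+0.14j, (0.14+0.11j)],[0.07-0.10j, 0.08-0.10j, (0.15+0.11j), -0.10+0.15j, 0.15+0.10j],[-0.14-0.10j, (-0.14-0.12j), 0.15-0.19j, (0.2+0.15j), (0.15-0.2j)],[-0.11+0.14j, (-0.12+0.13j), -0.19-0.16j, 0.16-0.20j, (-0.2-0.16j)],[(-0.14-0.1j), (-0.13-0.12j), 0.16-0.19j, 0.20+0.15j, (0.16-0.2j)]] + [[-0.14+0.00j, -0.10+0.10j, -0.08-0.17j, -0.17+0.08j, (0.08+0.16j)], [-0.11-0.09j, (-0.15+0.01j), 0.06-0.18j, -0.18-0.05j, -0.05+0.18j], [(-0.06+0.17j), 0.08+0.17j, (-0.24+0.02j), (0.02+0.24j), (0.23-0.03j)], [-0.17-0.07j, (-0.18+0.07j), -0.00-0.25j, -0.25+0.01j, 0.01+0.24j], [(0.06-0.16j), (-0.07-0.16j), (0.23-0.01j), -0.01-0.23j, -0.22+0.02j]] + [[-0.14-0.00j, -0.10-0.10j, -0.08+0.17j, (-0.17-0.08j), 0.08-0.16j], [(-0.11+0.09j), (-0.15-0.01j), (0.06+0.18j), -0.18+0.05j, (-0.05-0.18j)], [(-0.06-0.17j), (0.08-0.17j), -0.24-0.02j, (0.02-0.24j), 0.23+0.03j], [-0.17+0.07j, -0.18-0.07j, (-0+0.25j), (-0.25-0.01j), (0.01-0.24j)], [(0.06+0.16j), (-0.07+0.16j), 0.23+0.01j, (-0.01+0.23j), -0.22-0.02j]]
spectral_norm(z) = 1.00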